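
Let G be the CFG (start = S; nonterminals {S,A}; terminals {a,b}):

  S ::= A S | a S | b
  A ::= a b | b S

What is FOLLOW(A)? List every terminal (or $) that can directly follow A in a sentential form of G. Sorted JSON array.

Compute FIRST by fixpoint:
round 1:
  A via A→a b: +{a}
  A via A→b S: +{b}
  S via S→A S: +{a,b}
  S: {a,b}  A: {a,b}
round 2: — fixpoint
  S: {a,b}  A: {a,b}

Compute FOLLOW by fixpoint:
seed FOLLOW(S) with $
pass 1:
  S→A S: FOLLOW(A) ⊇ FIRST(S) = {a,b}; new: +{a,b}
  S: {$}  A: {a,b}
pass 2:
  A→b S: FOLLOW(S) ⊇ FOLLOW(A) ⊇ {a,b}; new: +{a,b}
  S: {$,a,b}  A: {a,b}
pass 3: (stable)
  S: {$,a,b}  A: {a,b}

FOLLOW(A) = ["a", "b"]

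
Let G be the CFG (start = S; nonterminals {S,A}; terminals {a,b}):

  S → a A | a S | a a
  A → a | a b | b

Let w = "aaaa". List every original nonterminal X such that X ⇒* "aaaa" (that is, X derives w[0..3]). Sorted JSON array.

Convert to CNF:
  S -> T0 A | T0 S | T0 T0
  A -> T0 T1 | a | b
  T0 -> a
  T1 -> b

CYK table (by increasing span), restricted to cells inside w[0..3]:
  T[0,0] 'a' = {A,T0}  orig:{A}
  T[1,1] 'a' = {A,T0}  orig:{A}
  T[2,2] 'a' = {A,T0}  orig:{A}
  T[3,3] 'a' = {A,T0}  orig:{A}
  T[0,1] 'aa' = {S}
  T[1,2] 'aa' = {S}
  T[2,3] 'aa' = {S}
  T[0,2] 'aaa' = {S}
  T[1,3] 'aaa' = {S}
  T[0,3] 'aaaa' = {S}

Original NTs in T[0,3] deriving "aaaa": ["S"]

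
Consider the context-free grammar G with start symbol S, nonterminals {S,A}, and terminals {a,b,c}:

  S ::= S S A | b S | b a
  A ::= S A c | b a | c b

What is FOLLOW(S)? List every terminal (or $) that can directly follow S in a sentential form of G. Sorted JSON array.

FIRST sets, iterate to fixpoint:
iter 1:
  A via A→b a: +{b}
  A via A→c b: +{c}
  S via S→b S: +{b}
  S: {b}  A: {b,c}
iter 2: — fixpoint
  S: {b}  A: {b,c}

FOLLOW sets:
seed FOLLOW(S) with $
iter 1:
  A→S A c: FOLLOW(S) ⊇ FIRST(A) = {b,c}; new: +{b,c}
  A→S A c: FOLLOW(A) ⊇ FIRST(c) = {c}; new: +{c}
  S→S S A: FOLLOW(A) ⊇ FOLLOW(S) ⊇ {$,b,c}; new: +{$,b}
  FOLLOW[S]={$,b,c}  FOLLOW[A]={$,b,c}
iter 2: — fixpoint
  FOLLOW[S]={$,b,c}  FOLLOW[A]={$,b,c}

FOLLOW(S) = ["$", "b", "c"]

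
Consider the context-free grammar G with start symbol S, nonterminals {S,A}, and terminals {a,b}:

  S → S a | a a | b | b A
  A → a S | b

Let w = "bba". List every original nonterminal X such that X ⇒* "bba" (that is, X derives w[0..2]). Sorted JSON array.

CNF form of G:
  S -> S T0 | T0 T0 | T1 A | b
  A -> T0 S | b
  T0 -> a
  T1 -> b

CYK table (by increasing span), restricted to cells inside w[0..2]:
  T[0,0] 'b' = {A,S,T1}  orig:{A,S}
  T[1,1] 'b' = {A,S,T1}  orig:{A,S}
  T[2,2] 'a' = {T0}  orig:{}
  T[0,1] 'bb' = {S}
  T[1,2] 'ba' = {S}
  T[0,2] 'bba' = {S}

Original NTs in T[0,2] deriving "bba": ["S"]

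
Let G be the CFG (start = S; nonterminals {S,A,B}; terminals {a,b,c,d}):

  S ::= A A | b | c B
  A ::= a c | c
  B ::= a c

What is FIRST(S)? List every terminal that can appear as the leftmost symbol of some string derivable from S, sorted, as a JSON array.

Compute FIRST by fixpoint:
pass 1:
  A via A→a c: +{a}
  A via A→c: +{c}
  B via B→a c: +{a}
  S via S→A A: +{a,c}
  S via S→b: +{b}
  S: {a,b,c}  A: {a,c}  B: {a}
pass 2: (stable)
  S: {a,b,c}  A: {a,c}  B: {a}

FIRST(S) = ["a", "b", "c"]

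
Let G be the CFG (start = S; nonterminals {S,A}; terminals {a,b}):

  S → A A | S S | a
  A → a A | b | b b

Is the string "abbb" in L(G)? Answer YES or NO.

CNF form of G:
  S -> A A | S S | a
  A -> T0 A | T1 T1 | b
  T0 -> a
  T1 -> b

CYK table (by increasing span):
  [0..0]={S,T0}  "a"  orig:{S}
  [1..1]={A,T1}  "b"  orig:{A}
  [2..2]={A,T1}  "b"  orig:{A}
  [3..3]={A,T1}  "b"  orig:{A}
  [0..1]={A}  "ab"
  [1..2]={A,S}  "bb"
  [2..3]={A,S}  "bb"
  [0..2]={A,S}  "abb"
  [1..3]={S}  "bbb"
  [0..3]={S}  "abbb"

S ∈ T[0,3] ⇒ YES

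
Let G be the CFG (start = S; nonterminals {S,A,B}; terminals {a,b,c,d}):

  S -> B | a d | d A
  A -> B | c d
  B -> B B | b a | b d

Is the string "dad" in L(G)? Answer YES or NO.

Convert to CNF:
  S -> B B | T0 T1 | T0 T2 | T1 T2 | T2 A
  A -> B B | T0 T1 | T0 T2 | T3 T2
  B -> B B | T0 T1 | T0 T2
  T0 -> b
  T1 -> a
  T2 -> d
  T3 -> c

CYK fill:
  T[0,0] 'd' = {T2}  orig:{}
  T[1,1] 'a' = {T1}  orig:{}
  T[2,2] 'd' = {T2}  orig:{}
  T[0,1] 'da' = ∅
  T[1,2] 'ad' = {S}
  T[0,2] 'dad' = ∅

S ∉ T[0,2] ⇒ NO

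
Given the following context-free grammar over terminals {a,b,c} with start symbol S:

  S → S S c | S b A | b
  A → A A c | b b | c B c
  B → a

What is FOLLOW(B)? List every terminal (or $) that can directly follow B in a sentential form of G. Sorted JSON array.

FIRST iteration:
[1]
  A via A→b b: +{b}
  A via A→c B c: +{c}
  B via B→a: +{a}
  S via S→b: +{b}
  FIRST[S]={b}  FIRST[A]={b,c}  FIRST[B]={a}
[2] (stable)
  FIRST[S]={b}  FIRST[A]={b,c}  FIRST[B]={a}

Compute FOLLOW by fixpoint:
seed FOLLOW(S) with $
[1]
  A→A A c: FOLLOW(A) ⊇ FIRST(A) = {b,c}; new: +{b,c}
  A→c B c: FOLLOW(B) ⊇ FIRST(c) = {c}; new: +{c}
  S→S S c: FOLLOW(S) ⊇ FIRST(S) = {b}; new: +{b}
  S→S S c: FOLLOW(S) ⊇ FIRST(c) = {c}; new: +{c}
  S→S b A: FOLLOW(A) ⊇ FOLLOW(S) ⊇ {$,b,c}; new: +{$}
  S: {$,b,c}  A: {$,b,c}  B: {c}
[2] (no change)
  S: {$,b,c}  A: {$,b,c}  B: {c}

FOLLOW(B) = ["c"]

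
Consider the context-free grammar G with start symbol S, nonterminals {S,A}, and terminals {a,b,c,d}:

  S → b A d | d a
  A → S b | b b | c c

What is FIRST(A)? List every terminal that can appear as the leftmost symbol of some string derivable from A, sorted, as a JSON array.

Compute FIRST by fixpoint:
iter 1:
  A via A→b b: +{b}
  A via A→c c: +{c}
  S via S→b A d: +{b}
  S via S→d a: +{d}
  S: {b,d}  A: {b,c}
iter 2:
  A via A→S b: +{d}
  S: {b,d}  A: {b,c,d}
iter 3: (stable)
  S: {b,d}  A: {b,c,d}

FIRST(A) = ["b", "c", "d"]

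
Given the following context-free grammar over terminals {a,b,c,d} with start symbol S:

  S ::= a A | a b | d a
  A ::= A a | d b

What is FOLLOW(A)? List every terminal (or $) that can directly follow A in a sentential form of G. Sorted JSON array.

FIRST iteration:
[1]
  A via A→d b: +{d}
  S via S→a A: +{a}
  S via S→d a: +{d}
  S: {a,d}  A: {d}
[2] done
  S: {a,d}  A: {d}

FOLLOW iteration:
initialize: $ ∈ FOLLOW(S)
iter 1:
  A→A a: FOLLOW(A) ⊇ FIRST(a) = {a}; new: +{a}
  S→a A: FOLLOW(A) ⊇ FOLLOW(S) ⊇ {$}; new: +{$}
  FOLLOW[S]={$}  FOLLOW[A]={$,a}
iter 2: — fixpoint
  FOLLOW[S]={$}  FOLLOW[A]={$,a}

FOLLOW(A) = ["$", "a"]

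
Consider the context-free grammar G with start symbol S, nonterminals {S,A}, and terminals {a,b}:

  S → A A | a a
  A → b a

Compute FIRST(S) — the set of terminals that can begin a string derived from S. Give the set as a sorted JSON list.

Compute FIRST by fixpoint:
iter 1:
  A via A→b a: +{b}
  S via S→A A: +{b}
  S via S→a a: +{a}
  FIRST(S)={a,b}  FIRST(A)={b}
iter 2: (no change)
  FIRST(S)={a,b}  FIRST(A)={b}

FIRST(S) = ["a", "b"]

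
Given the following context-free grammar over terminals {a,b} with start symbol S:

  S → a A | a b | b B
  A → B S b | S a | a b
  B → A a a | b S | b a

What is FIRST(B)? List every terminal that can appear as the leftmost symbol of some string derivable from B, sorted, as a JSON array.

Compute FIRST by fixpoint:
pass 1:
  A via A→a b: +{a}
  B via B→A a a: +{a}
  B via B→b S: +{b}
  S via S→a A: +{a}
  S via S→b B: +{b}
  S: {a,b}  A: {a}  B: {a,b}
pass 2:
  A via A→B S b: +{b}
  S: {a,b}  A: {a,b}  B: {a,b}
pass 3: (no change)
  S: {a,b}  A: {a,b}  B: {a,b}

FIRST(B) = ["a", "b"]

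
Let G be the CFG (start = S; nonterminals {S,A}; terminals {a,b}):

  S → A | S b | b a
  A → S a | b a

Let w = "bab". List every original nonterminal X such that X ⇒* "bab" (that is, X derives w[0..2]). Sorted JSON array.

CNF form of G:
  S -> S T0 | S T1 | T1 T0
  A -> S T0 | T1 T0
  T0 -> a
  T1 -> b

Fill CYK table bottom-up — only the sub-triangle for w[0..2]:
  cell(0,0) b: {T1}  orig:{}
  cell(1,1) a: {T0}  orig:{}
  cell(2,2) b: {T1}  orig:{}
  cell(0,1) ba: {A,S}
  cell(1,2) ab: ∅
  cell(0,2) bab: {S}

Original NTs in T[0,2] deriving "bab": ["S"]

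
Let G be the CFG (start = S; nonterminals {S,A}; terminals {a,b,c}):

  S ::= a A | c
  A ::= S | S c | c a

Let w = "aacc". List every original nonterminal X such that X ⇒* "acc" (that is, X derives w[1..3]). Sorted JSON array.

CNF form of G:
  S -> T1 A | c
  A -> S T0 | T0 T1 | T1 A | c
  T0 -> c
  T1 -> a

CYK fill, restricted to cells inside w[1..3]:
  [1..1]={T1}  "a"  orig:{}
  [2..2]={A,S,T0}  "c"  orig:{A,S}
  [3..3]={A,S,T0}  "c"  orig:{A,S}
  [1..2]={A,S}  "ac"
  [2..3]={A}  "cc"
  [1..3]={A,S}  "acc"

Original NTs in T[1,3] deriving "acc": ["A", "S"]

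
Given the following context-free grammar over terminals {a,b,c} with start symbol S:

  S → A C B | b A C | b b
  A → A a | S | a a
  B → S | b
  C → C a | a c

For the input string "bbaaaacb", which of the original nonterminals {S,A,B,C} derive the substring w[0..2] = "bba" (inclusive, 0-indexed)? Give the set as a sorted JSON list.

Convert to CNF:
  S -> A X7 | T1 T1 | T1 X8
  A -> A T0 | A X3 | T0 T0 | T1 T1 | T1 X4
  B -> A X5 | T1 T1 | T1 X6 | b
  C -> C T0 | T0 T2
  T0 -> a
  T1 -> b
  T2 -> c
  X3 -> C B
  X4 -> A C
  X5 -> C B
  X6 -> A C
  X7 -> C B
  X8 -> A C

CYK table (by increasing span) — only the sub-triangle for w[0..2]:
  T[0,0] 'b' = {B,T1}  orig:{B}
  T[1,1] 'b' = {B,T1}  orig:{B}
  T[2,2] 'a' = {T0}  orig:{}
  T[0,1] 'bb' = {A,B,S}
  T[1,2] 'ba' = ∅
  T[0,2] 'bba' = {A}

Original NTs in T[0,2] deriving "bba": ["A"]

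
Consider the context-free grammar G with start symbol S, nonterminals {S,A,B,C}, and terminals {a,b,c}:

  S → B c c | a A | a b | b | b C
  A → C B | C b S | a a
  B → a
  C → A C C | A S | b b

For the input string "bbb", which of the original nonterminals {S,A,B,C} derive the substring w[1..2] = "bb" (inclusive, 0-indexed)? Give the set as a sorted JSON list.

Convert to CNF:
  S -> B X5 | T0 C | T1 A | T1 T0 | b
  A -> C B | C X3 | T1 T1
  B -> a
  C -> A S | A X4 | T0 T0
  T0 -> b
  T1 -> a
  T2 -> c
  X3 -> T0 S
  X4 -> C C
  X5 -> T2 T2

CYK fill (cells [i..j] with 1 ≤ i ≤ j ≤ 2 only):
  [1..1]={S,T0}  "b"  orig:{S}
  [2..2]={S,T0}  "b"  orig:{S}
  [1..2]={C,X3}  "bb"  orig:{C}

Original NTs in T[1,2] deriving "bb": ["C"]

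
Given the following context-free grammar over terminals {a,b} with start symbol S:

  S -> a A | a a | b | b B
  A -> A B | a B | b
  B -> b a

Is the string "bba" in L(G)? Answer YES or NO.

Convert to CNF:
  S -> T0 A | T0 T0 | T1 B | b
  A -> A B | T0 B | b
  B -> T1 T0
  T0 -> a
  T1 -> b

CYK fill:
  cell(0,0) b: {A,S,T1}  orig:{A,S}
  cell(1,1) b: {A,S,T1}  orig:{A,S}
  cell(2,2) a: {T0}  orig:{}
  cell(0,1) bb: ∅
  cell(1,2) ba: {B}
  cell(0,2) bba: {A,S}

S ∈ T[0,2] ⇒ YES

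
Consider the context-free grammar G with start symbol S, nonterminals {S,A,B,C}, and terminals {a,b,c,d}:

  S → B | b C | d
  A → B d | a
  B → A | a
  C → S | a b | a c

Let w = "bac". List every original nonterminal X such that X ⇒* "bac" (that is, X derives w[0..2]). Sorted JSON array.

CNF form of G:
  S -> B T0 | T2 C | a | d
  A -> B T0 | a
  B -> B T0 | a
  C -> B T0 | T1 T2 | T1 T3 | T2 C | a | d
  T0 -> d
  T1 -> a
  T2 -> b
  T3 -> c

Fill CYK table bottom-up, restricted to cells inside w[0..2]:
  [0..0]={T2}  "b"  orig:{}
  [1..1]={A,B,C,S,T1}  "a"  orig:{A,B,C,S}
  [2..2]={T3}  "c"  orig:{}
  [0..1]={C,S}  "ba"
  [1..2]={C}  "ac"
  [0..2]={C,S}  "bac"

Original NTs in T[0,2] deriving "bac": ["C", "S"]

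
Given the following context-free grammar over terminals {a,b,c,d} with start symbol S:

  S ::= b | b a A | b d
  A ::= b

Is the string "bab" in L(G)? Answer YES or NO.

Convert to CNF:
  S -> T0 T2 | T0 X3 | b
  A -> b
  T0 -> b
  T1 -> a
  T2 -> d
  X3 -> T1 A

CYK table (by increasing span):
  cell(0,0) b: {A,S,T0}  orig:{A,S}
  cell(1,1) a: {T1}  orig:{}
  cell(2,2) b: {A,S,T0}  orig:{A,S}
  cell(0,1) ba: ∅
  cell(1,2) ab: {X3}  orig:{}
  cell(0,2) bab: {S}

S ∈ T[0,2] ⇒ YES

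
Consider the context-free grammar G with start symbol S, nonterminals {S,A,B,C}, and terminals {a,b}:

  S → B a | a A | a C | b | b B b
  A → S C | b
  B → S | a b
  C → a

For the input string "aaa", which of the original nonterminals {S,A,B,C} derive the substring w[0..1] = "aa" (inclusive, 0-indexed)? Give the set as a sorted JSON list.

CNF form of G:
  S -> B T0 | T0 A | T0 C | T1 X3 | b
  A -> S C | b
  B -> B T0 | T0 A | T0 C | T0 T1 | T1 X2 | b
  C -> a
  T0 -> a
  T1 -> b
  X2 -> B T1
  X3 -> B T1

CYK fill — only the sub-triangle for w[0..1]:
  cell(0,0) a: {C,T0}  orig:{C}
  cell(1,1) a: {C,T0}  orig:{C}
  cell(0,1) aa: {B,S}

Original NTs in T[0,1] deriving "aa": ["B", "S"]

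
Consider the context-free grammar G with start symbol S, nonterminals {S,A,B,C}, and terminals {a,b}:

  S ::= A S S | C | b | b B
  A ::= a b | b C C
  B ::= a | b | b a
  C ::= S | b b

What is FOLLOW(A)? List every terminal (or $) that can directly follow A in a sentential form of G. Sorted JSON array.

FIRST iteration:
round 1:
  A via A→a b: +{a}
  A via A→b C C: +{b}
  B via B→a: +{a}
  B via B→b: +{b}
  C via C→b b: +{b}
  S via S→A S S: +{a,b}
  S: {a,b}  A: {a,b}  B: {a,b}  C: {b}
round 2:
  C via C→S: +{a}
  S: {a,b}  A: {a,b}  B: {a,b}  C: {a,b}
round 3: — fixpoint
  S: {a,b}  A: {a,b}  B: {a,b}  C: {a,b}

Compute FOLLOW by fixpoint:
initialize: $ ∈ FOLLOW(S)
[1]
  A→b C C: FOLLOW(C) ⊇ FIRST(C) = {a,b}; new: +{a,b}
  C→S: FOLLOW(S) ⊇ FOLLOW(C) ⊇ {a,b}; new: +{a,b}
  S→A S S: FOLLOW(A) ⊇ FIRST(S) = {a,b}; new: +{a,b}
  S→C: FOLLOW(C) ⊇ FOLLOW(S) ⊇ {$,a,b}; new: +{$}
  S→b B: FOLLOW(B) ⊇ FOLLOW(S) ⊇ {$,a,b}; new: +{$,a,b}
  S: {$,a,b}  A: {a,b}  B: {$,a,b}  C: {$,a,b}
[2] done
  S: {$,a,b}  A: {a,b}  B: {$,a,b}  C: {$,a,b}

FOLLOW(A) = ["a", "b"]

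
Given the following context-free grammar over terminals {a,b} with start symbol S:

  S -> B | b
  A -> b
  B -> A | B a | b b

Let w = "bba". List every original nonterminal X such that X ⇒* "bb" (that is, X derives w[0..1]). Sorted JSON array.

Convert to CNF:
  S -> B T0 | T1 T1 | b
  A -> b
  B -> B T0 | T1 T1 | b
  T0 -> a
  T1 -> b

CYK table (by increasing span) (cells [i..j] with 0 ≤ i ≤ j ≤ 1 only):
  cell(0,0) b: {A,B,S,T1}  orig:{A,B,S}
  cell(1,1) b: {A,B,S,T1}  orig:{A,B,S}
  cell(0,1) bb: {B,S}

Original NTs in T[0,1] deriving "bb": ["B", "S"]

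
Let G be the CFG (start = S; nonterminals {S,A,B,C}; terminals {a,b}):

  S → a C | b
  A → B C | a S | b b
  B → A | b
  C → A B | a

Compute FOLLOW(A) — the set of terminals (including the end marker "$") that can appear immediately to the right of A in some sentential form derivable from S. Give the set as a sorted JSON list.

FIRST iteration:
pass 1:
  A via A→a S: +{a}
  A via A→b b: +{b}
  B via B→A: +{a,b}
  C via C→A B: +{a,b}
  S via S→a C: +{a}
  S via S→b: +{b}
  FIRST(S)={a,b}  FIRST(A)={a,b}  FIRST(B)={a,b}  FIRST(C)={a,b}
pass 2: (no change)
  FIRST(S)={a,b}  FIRST(A)={a,b}  FIRST(B)={a,b}  FIRST(C)={a,b}

Compute FOLLOW by fixpoint:
seed FOLLOW(S) with $
pass 1:
  A→B C: FOLLOW(B) ⊇ FIRST(C) = {a,b}; new: +{a,b}
  B→A: FOLLOW(A) ⊇ FOLLOW(B) ⊇ {a,b}; new: +{a,b}
  S→a C: FOLLOW(C) ⊇ FOLLOW(S) ⊇ {$}; new: +{$}
  S: {$}  A: {a,b}  B: {a,b}  C: {$}
pass 2:
  A→B C: FOLLOW(C) ⊇ FOLLOW(A) ⊇ {a,b}; new: +{a,b}
  A→a S: FOLLOW(S) ⊇ FOLLOW(A) ⊇ {a,b}; new: +{a,b}
  C→A B: FOLLOW(B) ⊇ FOLLOW(C) ⊇ {$,a,b}; new: +{$}
  S: {$,a,b}  A: {a,b}  B: {$,a,b}  C: {$,a,b}
pass 3:
  B→A: FOLLOW(A) ⊇ FOLLOW(B) ⊇ {$,a,b}; new: +{$}
  S: {$,a,b}  A: {$,a,b}  B: {$,a,b}  C: {$,a,b}
pass 4: — fixpoint
  S: {$,a,b}  A: {$,a,b}  B: {$,a,b}  C: {$,a,b}

FOLLOW(A) = ["$", "a", "b"]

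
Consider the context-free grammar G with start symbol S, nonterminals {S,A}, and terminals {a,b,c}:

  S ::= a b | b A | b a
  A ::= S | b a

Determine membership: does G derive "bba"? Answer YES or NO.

CNF form of G:
  S -> T0 T1 | T1 A | T1 T0
  A -> T0 T1 | T1 A | T1 T0
  T0 -> a
  T1 -> b

CYK table (by increasing span):
  cell(0,0) b: {T1}  orig:{}
  cell(1,1) b: {T1}  orig:{}
  cell(2,2) a: {T0}  orig:{}
  cell(0,1) bb: ∅
  cell(1,2) ba: {A,S}
  cell(0,2) bba: {A,S}

S ∈ T[0,2] ⇒ YES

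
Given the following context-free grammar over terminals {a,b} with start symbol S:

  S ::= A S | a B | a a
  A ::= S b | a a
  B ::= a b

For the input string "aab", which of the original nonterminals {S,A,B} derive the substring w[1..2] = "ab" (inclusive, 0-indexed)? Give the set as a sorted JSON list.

Convert to CNF:
  S -> A S | T1 B | T1 T1
  A -> S T0 | T1 T1
  B -> T1 T0
  T0 -> b
  T1 -> a

CYK fill — only the sub-triangle for w[1..2]:
  T[1,1] 'a' = {T1}  orig:{}
  T[2,2] 'b' = {T0}  orig:{}
  T[1,2] 'ab' = {B}

Original NTs in T[1,2] deriving "ab": ["B"]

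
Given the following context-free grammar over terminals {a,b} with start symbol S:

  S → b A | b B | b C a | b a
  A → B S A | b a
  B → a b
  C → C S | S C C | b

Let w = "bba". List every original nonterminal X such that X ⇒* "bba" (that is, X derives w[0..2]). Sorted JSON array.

Convert to CNF:
  S -> T0 A | T0 B | T0 T1 | T0 X4
  A -> B X2 | T0 T1
  B -> T1 T0
  C -> C S | S X3 | b
  T0 -> b
  T1 -> a
  X2 -> S A
  X3 -> C C
  X4 -> C T1

Fill CYK table bottom-up (cells [i..j] with 0 ≤ i ≤ j ≤ 2 only):
  T[0,0] 'b' = {C,T0}  orig:{C}
  T[1,1] 'b' = {C,T0}  orig:{C}
  T[2,2] 'a' = {T1}  orig:{}
  T[0,1] 'bb' = {X3}  orig:{}
  T[1,2] 'ba' = {A,S,X4}  orig:{A,S}
  T[0,2] 'bba' = {C,S}

Original NTs in T[0,2] deriving "bba": ["C", "S"]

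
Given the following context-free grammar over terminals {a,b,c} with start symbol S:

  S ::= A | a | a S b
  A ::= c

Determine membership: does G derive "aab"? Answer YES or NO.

Convert to CNF:
  S -> T0 X2 | a | c
  A -> c
  T0 -> a
  T1 -> b
  X2 -> S T1

Fill CYK table bottom-up:
  cell(0,0) a: {S,T0}  orig:{S}
  cell(1,1) a: {S,T0}  orig:{S}
  cell(2,2) b: {T1}  orig:{}
  cell(0,1) aa: ∅
  cell(1,2) ab: {X2}  orig:{}
  cell(0,2) aab: {S}

S ∈ T[0,2] ⇒ YES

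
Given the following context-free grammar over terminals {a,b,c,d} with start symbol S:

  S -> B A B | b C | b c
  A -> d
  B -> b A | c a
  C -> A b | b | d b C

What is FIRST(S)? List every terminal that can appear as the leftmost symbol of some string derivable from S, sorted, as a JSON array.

FIRST iteration:
[1]
  A via A→d: +{d}
  B via B→b A: +{b}
  B via B→c a: +{c}
  C via C→A b: +{d}
  C via C→b: +{b}
  S via S→B A B: +{b,c}
  FIRST[S]={b,c}  FIRST[A]={d}  FIRST[B]={b,c}  FIRST[C]={b,d}
[2] done
  FIRST[S]={b,c}  FIRST[A]={d}  FIRST[B]={b,c}  FIRST[C]={b,d}

FIRST(S) = ["b", "c"]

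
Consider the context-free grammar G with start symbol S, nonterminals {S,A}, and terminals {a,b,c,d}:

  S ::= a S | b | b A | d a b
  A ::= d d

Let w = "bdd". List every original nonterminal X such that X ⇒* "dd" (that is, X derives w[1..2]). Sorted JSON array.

CNF form of G:
  S -> T0 X3 | T1 S | T2 A | b
  A -> T0 T0
  T0 -> d
  T1 -> a
  T2 -> b
  X3 -> T1 T2

CYK table (by increasing span) (cells [i..j] with 1 ≤ i ≤ j ≤ 2 only):
  T[1,1] 'd' = {T0}  orig:{}
  T[2,2] 'd' = {T0}  orig:{}
  T[1,2] 'dd' = {A}

Original NTs in T[1,2] deriving "dd": ["A"]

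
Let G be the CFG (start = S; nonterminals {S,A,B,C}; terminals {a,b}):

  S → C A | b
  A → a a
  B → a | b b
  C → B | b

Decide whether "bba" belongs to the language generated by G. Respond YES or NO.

Convert to CNF:
  S -> C A | b
  A -> T0 T0
  B -> T1 T1 | a
  C -> T1 T1 | a | b
  T0 -> a
  T1 -> b

CYK table (by increasing span):
  [0..0]={C,S,T1}  "b"  orig:{C,S}
  [1..1]={C,S,T1}  "b"  orig:{C,S}
  [2..2]={B,C,T0}  "a"  orig:{B,C}
  [0..1]={B,C}  "bb"
  [1..2]=∅  "ba"
  [0..2]=∅  "bba"

S ∉ T[0,2] ⇒ NO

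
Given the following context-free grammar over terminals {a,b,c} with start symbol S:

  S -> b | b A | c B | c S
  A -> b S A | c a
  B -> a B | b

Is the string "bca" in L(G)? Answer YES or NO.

Convert to CNF:
  S -> T0 A | T1 B | T1 S | b
  A -> T0 X3 | T1 T2
  B -> T2 B | b
  T0 -> b
  T1 -> c
  T2 -> a
  X3 -> S A

CYK fill:
  T[0,0] 'b' = {B,S,T0}  orig:{B,S}
  T[1,1] 'c' = {T1}  orig:{}
  T[2,2] 'a' = {T2}  orig:{}
  T[0,1] 'bc' = ∅
  T[1,2] 'ca' = {A}
  T[0,2] 'bca' = {S,X3}  orig:{S}

S ∈ T[0,2] ⇒ YES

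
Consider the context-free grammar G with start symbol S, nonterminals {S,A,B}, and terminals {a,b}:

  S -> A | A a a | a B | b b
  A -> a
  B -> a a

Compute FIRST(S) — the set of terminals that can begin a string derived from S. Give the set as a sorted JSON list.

Compute FIRST by fixpoint:
pass 1:
  A via A→a: +{a}
  B via B→a a: +{a}
  S via S→A: +{a}
  S via S→b b: +{b}
  S: {a,b}  A: {a}  B: {a}
pass 2: done
  S: {a,b}  A: {a}  B: {a}

FIRST(S) = ["a", "b"]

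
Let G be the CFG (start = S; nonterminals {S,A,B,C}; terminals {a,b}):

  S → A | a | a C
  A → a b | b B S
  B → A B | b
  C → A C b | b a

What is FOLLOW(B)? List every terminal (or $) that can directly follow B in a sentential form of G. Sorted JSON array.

FIRST iteration:
iter 1:
  A via A→a b: +{a}
  A via A→b B S: +{b}
  B via B→A B: +{a,b}
  C via C→A C b: +{a,b}
  S via S→A: +{a,b}
  FIRST(S)={a,b}  FIRST(A)={a,b}  FIRST(B)={a,b}  FIRST(C)={a,b}
iter 2: (no change)
  FIRST(S)={a,b}  FIRST(A)={a,b}  FIRST(B)={a,b}  FIRST(C)={a,b}

FOLLOW iteration:
seed FOLLOW(S) with $
iter 1:
  A→b B S: FOLLOW(B) ⊇ FIRST(S) = {a,b}; new: +{a,b}
  B→A B: FOLLOW(A) ⊇ FIRST(B) = {a,b}; new: +{a,b}
  C→A C b: FOLLOW(C) ⊇ FIRST(b) = {b}; new: +{b}
  S→A: FOLLOW(A) ⊇ FOLLOW(S) ⊇ {$}; new: +{$}
  S→a C: FOLLOW(C) ⊇ FOLLOW(S) ⊇ {$}; new: +{$}
  S: {$}  A: {$,a,b}  B: {a,b}  C: {$,b}
iter 2:
  A→b B S: FOLLOW(S) ⊇ FOLLOW(A) ⊇ {$,a,b}; new: +{a,b}
  S→a C: FOLLOW(C) ⊇ FOLLOW(S) ⊇ {$,a,b}; new: +{a}
  S: {$,a,b}  A: {$,a,b}  B: {a,b}  C: {$,a,b}
iter 3: (stable)
  S: {$,a,b}  A: {$,a,b}  B: {a,b}  C: {$,a,b}

FOLLOW(B) = ["a", "b"]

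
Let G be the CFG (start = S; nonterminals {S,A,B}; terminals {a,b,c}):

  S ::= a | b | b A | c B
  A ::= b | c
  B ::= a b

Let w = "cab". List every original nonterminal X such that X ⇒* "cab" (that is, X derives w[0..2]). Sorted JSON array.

CNF form of G:
  S -> T1 A | T2 B | a | b
  A -> b | c
  B -> T0 T1
  T0 -> a
  T1 -> b
  T2 -> c

CYK fill, restricted to cells inside w[0..2]:
  [0..0]={A,T2}  "c"  orig:{A}
  [1..1]={S,T0}  "a"  orig:{S}
  [2..2]={A,S,T1}  "b"  orig:{A,S}
  [0..1]=∅  "ca"
  [1..2]={B}  "ab"
  [0..2]={S}  "cab"

Original NTs in T[0,2] deriving "cab": ["S"]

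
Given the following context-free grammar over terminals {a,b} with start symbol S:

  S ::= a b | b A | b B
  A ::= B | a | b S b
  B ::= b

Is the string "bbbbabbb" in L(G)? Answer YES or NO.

CNF form of G:
  S -> T0 A | T0 B | T1 T0
  A -> T0 X2 | a | b
  B -> b
  T0 -> b
  T1 -> a
  X2 -> S T0

CYK fill:
  T[0,0] 'b' = {A,B,T0}  orig:{A,B}
  T[1,1] 'b' = {A,B,T0}  orig:{A,B}
  T[2,2] 'b' = {A,B,T0}  orig:{A,B}
  T[3,3] 'b' = {A,B,T0}  orig:{A,B}
  T[4,4] 'a' = {A,T1}  orig:{A}
  T[5,5] 'b' = {A,B,T0}  orig:{A,B}
  T[6,6] 'b' = {A,B,T0}  orig:{A,B}
  T[7,7] 'b' = {A,B,T0}  orig:{A,B}
  T[0,1] 'bb' = {S}
  T[1,2] 'bb' = {S}
  T[2,3] 'bb' = {S}
  T[3,4] 'ba' = {S}
  T[4,5] 'ab' = {S}
  T[5,6] 'bb' = {S}
  T[6,7] 'bb' = {S}
  T[0,2] 'bbb' = {X2}  orig:{}
  T[1,3] 'bbb' = {X2}  orig:{}
  T[2,4] 'bba' = ∅
  T[3,5] 'bab' = {X2}  orig:{}
  T[4,6] 'abb' = {X2}  orig:{}
  T[5,7] 'bbb' = {X2}  orig:{}
  T[0,3] 'bbbb' = {A}
  T[1,4] 'bbba' = ∅
  T[2,5] 'bbab' = {A}
  T[3,6] 'babb' = {A}
  T[4,7] 'abbb' = ∅
  T[0,4] 'bbbba' = ∅
  T[1,5] 'bbbab' = {S}
  T[2,6] 'bbabb' = {S}
  T[3,7] 'babbb' = ∅
  T[0,5] 'bbbbab' = ∅
  T[1,6] 'bbbabb' = {X2}  orig:{}
  T[2,7] 'bbabbb' = {X2}  orig:{}
  T[0,6] 'bbbbabb' = {A}
  T[1,7] 'bbbabbb' = {A}
  T[0,7] 'bbbbabbb' = {S}

S ∈ T[0,7] ⇒ YES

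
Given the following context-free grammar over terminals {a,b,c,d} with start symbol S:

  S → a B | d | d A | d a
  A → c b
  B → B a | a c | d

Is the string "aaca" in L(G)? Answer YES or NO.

CNF form of G:
  S -> T2 B | T3 A | T3 T2 | d
  A -> T0 T1
  B -> B T2 | T2 T0 | d
  T0 -> c
  T1 -> b
  T2 -> a
  T3 -> d

Fill CYK table bottom-up:
  T[0,0] 'a' = {T2}  orig:{}
  T[1,1] 'a' = {T2}  orig:{}
  T[2,2] 'c' = {T0}  orig:{}
  T[3,3] 'a' = {T2}  orig:{}
  T[0,1] 'aa' = ∅
  T[1,2] 'ac' = {B}
  T[2,3] 'ca' = ∅
  T[0,2] 'aac' = {S}
  T[1,3] 'aca' = {B}
  T[0,3] 'aaca' = {S}

S ∈ T[0,3] ⇒ YES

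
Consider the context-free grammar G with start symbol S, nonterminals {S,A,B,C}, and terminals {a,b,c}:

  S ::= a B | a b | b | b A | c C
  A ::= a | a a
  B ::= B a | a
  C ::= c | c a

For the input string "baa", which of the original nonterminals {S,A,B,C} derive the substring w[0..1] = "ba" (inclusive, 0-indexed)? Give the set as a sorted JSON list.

CNF form of G:
  S -> T0 B | T0 T2 | T1 C | T2 A | b
  A -> T0 T0 | a
  B -> B T0 | a
  C -> T1 T0 | c
  T0 -> a
  T1 -> c
  T2 -> b

Fill CYK table bottom-up (cells [i..j] with 0 ≤ i ≤ j ≤ 1 only):
  T[0,0] 'b' = {S,T2}  orig:{S}
  T[1,1] 'a' = {A,B,T0}  orig:{A,B}
  T[0,1] 'ba' = {S}

Original NTs in T[0,1] deriving "ba": ["S"]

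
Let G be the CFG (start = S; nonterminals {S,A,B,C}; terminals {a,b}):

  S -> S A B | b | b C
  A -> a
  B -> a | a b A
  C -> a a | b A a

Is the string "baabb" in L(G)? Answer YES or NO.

CNF form of G:
  S -> S X4 | T1 C | b
  A -> a
  B -> T0 X2 | a
  C -> T0 T0 | T1 X3
  T0 -> a
  T1 -> b
  X2 -> T1 A
  X3 -> A T0
  X4 -> A B

CYK table (by increasing span):
  [0..0]={S,T1}  "b"  orig:{S}
  [1..1]={A,B,T0}  "a"  orig:{A,B}
  [2..2]={A,B,T0}  "a"  orig:{A,B}
  [3..3]={S,T1}  "b"  orig:{S}
  [4..4]={S,T1}  "b"  orig:{S}
  [0..1]={X2}  "ba"  orig:{}
  [1..2]={C,X3,X4}  "aa"  orig:{C}
  [2..3]=∅  "ab"
  [3..4]=∅  "bb"
  [0..2]={C,S}  "baa"
  [1..3]=∅  "aab"
  [2..4]=∅  "abb"
  [0..3]=∅  "baab"
  [1..4]=∅  "aabb"
  [0..4]=∅  "baabb"

S ∉ T[0,4] ⇒ NO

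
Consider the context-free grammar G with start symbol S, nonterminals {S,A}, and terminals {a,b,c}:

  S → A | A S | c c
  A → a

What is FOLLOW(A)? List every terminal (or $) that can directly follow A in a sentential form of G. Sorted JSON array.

Compute FIRST by fixpoint:
[1]
  A via A→a: +{a}
  S via S→A: +{a}
  S via S→c c: +{c}
  S: {a,c}  A: {a}
[2] — fixpoint
  S: {a,c}  A: {a}

Compute FOLLOW by fixpoint:
seed FOLLOW(S) with $
pass 1:
  S→A: FOLLOW(A) ⊇ FOLLOW(S) ⊇ {$}; new: +{$}
  S→A S: FOLLOW(A) ⊇ FIRST(S) = {a,c}; new: +{a,c}
  FOLLOW[S]={$}  FOLLOW[A]={$,a,c}
pass 2: (stable)
  FOLLOW[S]={$}  FOLLOW[A]={$,a,c}

FOLLOW(A) = ["$", "a", "c"]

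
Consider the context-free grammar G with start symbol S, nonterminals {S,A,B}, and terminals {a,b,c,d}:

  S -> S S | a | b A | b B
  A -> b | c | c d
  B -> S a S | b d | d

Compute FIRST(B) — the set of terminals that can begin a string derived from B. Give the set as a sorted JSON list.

FIRST iteration:
[1]
  A via A→b: +{b}
  A via A→c: +{c}
  B via B→b d: +{b}
  B via B→d: +{d}
  S via S→a: +{a}
  S via S→b A: +{b}
  S: {a,b}  A: {b,c}  B: {b,d}
[2]
  B via B→S a S: +{a}
  S: {a,b}  A: {b,c}  B: {a,b,d}
[3] (no change)
  S: {a,b}  A: {b,c}  B: {a,b,d}

FIRST(B) = ["a", "b", "d"]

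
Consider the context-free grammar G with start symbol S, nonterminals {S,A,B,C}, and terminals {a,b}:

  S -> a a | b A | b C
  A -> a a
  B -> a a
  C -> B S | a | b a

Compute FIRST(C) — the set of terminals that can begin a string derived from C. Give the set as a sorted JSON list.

FIRST iteration:
[1]
  A via A→a a: +{a}
  B via B→a a: +{a}
  C via C→B S: +{a}
  C via C→b a: +{b}
  S via S→a a: +{a}
  S via S→b A: +{b}
  FIRST(S)={a,b}  FIRST(A)={a}  FIRST(B)={a}  FIRST(C)={a,b}
[2] (no change)
  FIRST(S)={a,b}  FIRST(A)={a}  FIRST(B)={a}  FIRST(C)={a,b}

FIRST(C) = ["a", "b"]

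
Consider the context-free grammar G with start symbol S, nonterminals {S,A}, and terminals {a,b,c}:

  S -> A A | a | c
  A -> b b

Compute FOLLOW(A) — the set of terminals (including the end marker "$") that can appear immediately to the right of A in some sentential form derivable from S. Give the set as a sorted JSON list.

Compute FIRST by fixpoint:
pass 1:
  A via A→b b: +{b}
  S via S→A A: +{b}
  S via S→a: +{a}
  S via S→c: +{c}
  FIRST[S]={a,b,c}  FIRST[A]={b}
pass 2: (no change)
  FIRST[S]={a,b,c}  FIRST[A]={b}

FOLLOW sets:
FOLLOW(S) := {$}
pass 1:
  S→A A: FOLLOW(A) ⊇ FIRST(A) = {b}; new: +{b}
  S→A A: FOLLOW(A) ⊇ FOLLOW(S) ⊇ {$}; new: +{$}
  FOLLOW(S)={$}  FOLLOW(A)={$,b}
pass 2: done
  FOLLOW(S)={$}  FOLLOW(A)={$,b}

FOLLOW(A) = ["$", "b"]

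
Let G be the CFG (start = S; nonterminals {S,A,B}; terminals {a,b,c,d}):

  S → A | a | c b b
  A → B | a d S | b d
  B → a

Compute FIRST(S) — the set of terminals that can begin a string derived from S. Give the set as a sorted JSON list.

FIRST iteration:
round 1:
  A via A→a d S: +{a}
  A via A→b d: +{b}
  B via B→a: +{a}
  S via S→A: +{a,b}
  S via S→c b b: +{c}
  S: {a,b,c}  A: {a,b}  B: {a}
round 2: (stable)
  S: {a,b,c}  A: {a,b}  B: {a}

FIRST(S) = ["a", "b", "c"]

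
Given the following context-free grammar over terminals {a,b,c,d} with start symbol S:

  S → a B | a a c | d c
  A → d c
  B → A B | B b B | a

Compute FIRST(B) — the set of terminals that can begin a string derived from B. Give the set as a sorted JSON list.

FIRST iteration:
[1]
  A via A→d c: +{d}
  B via B→A B: +{d}
  B via B→a: +{a}
  S via S→a B: +{a}
  S via S→d c: +{d}
  FIRST(S)={a,d}  FIRST(A)={d}  FIRST(B)={a,d}
[2] — fixpoint
  FIRST(S)={a,d}  FIRST(A)={d}  FIRST(B)={a,d}

FIRST(B) = ["a", "d"]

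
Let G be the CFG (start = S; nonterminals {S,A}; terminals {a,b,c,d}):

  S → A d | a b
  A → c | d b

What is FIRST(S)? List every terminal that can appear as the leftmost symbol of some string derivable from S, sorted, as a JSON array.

FIRST iteration:
pass 1:
  A via A→c: +{c}
  A via A→d b: +{d}
  S via S→A d: +{c,d}
  S via S→a b: +{a}
  S: {a,c,d}  A: {c,d}
pass 2: (stable)
  S: {a,c,d}  A: {c,d}

FIRST(S) = ["a", "c", "d"]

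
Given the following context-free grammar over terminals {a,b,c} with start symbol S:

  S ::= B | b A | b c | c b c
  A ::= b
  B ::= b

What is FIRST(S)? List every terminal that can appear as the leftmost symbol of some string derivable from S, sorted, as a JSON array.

FIRST sets, iterate to fixpoint:
pass 1:
  A via A→b: +{b}
  B via B→b: +{b}
  S via S→B: +{b}
  S via S→c b c: +{c}
  FIRST[S]={b,c}  FIRST[A]={b}  FIRST[B]={b}
pass 2: — fixpoint
  FIRST[S]={b,c}  FIRST[A]={b}  FIRST[B]={b}

FIRST(S) = ["b", "c"]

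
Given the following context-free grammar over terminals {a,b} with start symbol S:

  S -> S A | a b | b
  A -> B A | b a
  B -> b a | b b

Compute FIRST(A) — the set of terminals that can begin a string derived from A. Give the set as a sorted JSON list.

Compute FIRST by fixpoint:
round 1:
  A via A→b a: +{b}
  B via B→b a: +{b}
  S via S→a b: +{a}
  S via S→b: +{b}
  FIRST(S)={a,b}  FIRST(A)={b}  FIRST(B)={b}
round 2: (stable)
  FIRST(S)={a,b}  FIRST(A)={b}  FIRST(B)={b}

FIRST(A) = ["b"]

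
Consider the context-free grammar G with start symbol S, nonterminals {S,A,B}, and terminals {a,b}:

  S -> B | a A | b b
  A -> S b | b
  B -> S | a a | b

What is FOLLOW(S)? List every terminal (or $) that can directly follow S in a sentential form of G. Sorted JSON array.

FIRST iteration:
pass 1:
  A via A→b: +{b}
  B via B→a a: +{a}
  B via B→b: +{b}
  S via S→B: +{a,b}
  FIRST(S)={a,b}  FIRST(A)={b}  FIRST(B)={a,b}
pass 2:
  A via A→S b: +{a}
  FIRST(S)={a,b}  FIRST(A)={a,b}  FIRST(B)={a,b}
pass 3: — fixpoint
  FIRST(S)={a,b}  FIRST(A)={a,b}  FIRST(B)={a,b}

FOLLOW sets:
initialize: $ ∈ FOLLOW(S)
round 1:
  A→S b: FOLLOW(S) ⊇ FIRST(b) = {b}; new: +{b}
  S→B: FOLLOW(B) ⊇ FOLLOW(S) ⊇ {$,b}; new: +{$,b}
  S→a A: FOLLOW(A) ⊇ FOLLOW(S) ⊇ {$,b}; new: +{$,b}
  FOLLOW[S]={$,b}  FOLLOW[A]={$,b}  FOLLOW[B]={$,b}
round 2: — fixpoint
  FOLLOW[S]={$,b}  FOLLOW[A]={$,b}  FOLLOW[B]={$,b}

FOLLOW(S) = ["$", "b"]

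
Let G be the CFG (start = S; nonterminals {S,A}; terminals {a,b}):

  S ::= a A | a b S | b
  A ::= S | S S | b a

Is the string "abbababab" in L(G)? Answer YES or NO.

CNF form of G:
  S -> T0 A | T0 X3 | b
  A -> S S | T0 A | T0 X2 | T1 T0 | b
  T0 -> a
  T1 -> b
  X2 -> T1 S
  X3 -> T1 S

CYK table (by increasing span):
  T[0,0] 'a' = {T0}  orig:{}
  T[1,1] 'b' = {A,S,T1}  orig:{A,S}
  T[2,2] 'b' = {A,S,T1}  orig:{A,S}
  T[3,3] 'a' = {T0}  orig:{}
  T[4,4] 'b' = {A,S,T1}  orig:{A,S}
  T[5,5] 'a' = {T0}  orig:{}
  T[6,6] 'b' = {A,S,T1}  orig:{A,S}
  T[7,7] 'a' = {T0}  orig:{}
  T[8,8] 'b' = {A,S,T1}  orig:{A,S}
  T[0,1] 'ab' = {A,S}
  T[1,2] 'bb' = {A,X2,X3}  orig:{A}
  T[2,3] 'ba' = {A}
  T[3,4] 'ab' = {A,S}
  T[4,5] 'ba' = {A}
  T[5,6] 'ab' = {A,S}
  T[6,7] 'ba' = {A}
  T[7,8] 'ab' = {A,S}
  T[0,2] 'abb' = {A,S}
  T[1,3] 'bba' = ∅
  T[2,4] 'bab' = {A,X2,X3}  orig:{A}
  T[3,5] 'aba' = {A,S}
  T[4,6] 'bab' = {A,X2,X3}  orig:{A}
  T[5,7] 'aba' = {A,S}
  T[6,8] 'bab' = {A,X2,X3}  orig:{A}
  T[0,3] 'abba' = ∅
  T[1,4] 'bbab' = ∅
  T[2,5] 'baba' = {A,X2,X3}  orig:{A}
  T[3,6] 'abab' = {A,S}
  T[4,7] 'baba' = {A,X2,X3}  orig:{A}
  T[5,8] 'abab' = {A,S}
  T[0,4] 'abbab' = {A}
  T[1,5] 'bbaba' = ∅
  T[2,6] 'babab' = {A,X2,X3}  orig:{A}
  T[3,7] 'ababa' = {A,S}
  T[4,8] 'babab' = {A,X2,X3}  orig:{A}
  T[0,5] 'abbaba' = {A}
  T[1,6] 'bbabab' = ∅
  T[2,7] 'bababa' = {A,X2,X3}  orig:{A}
  T[3,8] 'ababab' = {A,S}
  T[0,6] 'abbabab' = {A}
  T[1,7] 'bbababa' = ∅
  T[2,8] 'bababab' = {A,X2,X3}  orig:{A}
  T[0,7] 'abbababa' = {A}
  T[1,8] 'bbababab' = ∅
  T[0,8] 'abbababab' = {A}

S ∉ T[0,8] ⇒ NO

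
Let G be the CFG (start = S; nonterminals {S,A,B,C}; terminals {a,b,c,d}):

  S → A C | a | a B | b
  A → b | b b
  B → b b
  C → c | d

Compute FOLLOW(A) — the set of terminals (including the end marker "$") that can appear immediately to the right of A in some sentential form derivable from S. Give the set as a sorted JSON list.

FIRST sets, iterate to fixpoint:
[1]
  A via A→b: +{b}
  B via B→b b: +{b}
  C via C→c: +{c}
  C via C→d: +{d}
  S via S→A C: +{b}
  S via S→a: +{a}
  FIRST[S]={a,b}  FIRST[A]={b}  FIRST[B]={b}  FIRST[C]={c,d}
[2] done
  FIRST[S]={a,b}  FIRST[A]={b}  FIRST[B]={b}  FIRST[C]={c,d}

FOLLOW sets:
seed FOLLOW(S) with $
pass 1:
  S→A C: FOLLOW(A) ⊇ FIRST(C) = {c,d}; new: +{c,d}
  S→A C: FOLLOW(C) ⊇ FOLLOW(S) ⊇ {$}; new: +{$}
  S→a B: FOLLOW(B) ⊇ FOLLOW(S) ⊇ {$}; new: +{$}
  FOLLOW[S]={$}  FOLLOW[A]={c,d}  FOLLOW[B]={$}  FOLLOW[C]={$}
pass 2: (no change)
  FOLLOW[S]={$}  FOLLOW[A]={c,d}  FOLLOW[B]={$}  FOLLOW[C]={$}

FOLLOW(A) = ["c", "d"]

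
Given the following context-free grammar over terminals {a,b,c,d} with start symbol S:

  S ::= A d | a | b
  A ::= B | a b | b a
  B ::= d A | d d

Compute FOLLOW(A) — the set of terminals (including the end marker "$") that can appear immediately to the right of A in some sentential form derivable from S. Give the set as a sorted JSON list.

FIRST sets, iterate to fixpoint:
pass 1:
  A via A→a b: +{a}
  A via A→b a: +{b}
  B via B→d A: +{d}
  S via S→A d: +{a,b}
  S: {a,b}  A: {a,b}  B: {d}
pass 2:
  A via A→B: +{d}
  S via S→A d: +{d}
  S: {a,b,d}  A: {a,b,d}  B: {d}
pass 3: — fixpoint
  S: {a,b,d}  A: {a,b,d}  B: {d}

FOLLOW sets:
seed FOLLOW(S) with $
[1]
  S→A d: FOLLOW(A) ⊇ FIRST(d) = {d}; new: +{d}
  FOLLOW[S]={$}  FOLLOW[A]={d}  FOLLOW[B]={}
[2]
  A→B: FOLLOW(B) ⊇ FOLLOW(A) ⊇ {d}; new: +{d}
  FOLLOW[S]={$}  FOLLOW[A]={d}  FOLLOW[B]={d}
[3] (stable)
  FOLLOW[S]={$}  FOLLOW[A]={d}  FOLLOW[B]={d}

FOLLOW(A) = ["d"]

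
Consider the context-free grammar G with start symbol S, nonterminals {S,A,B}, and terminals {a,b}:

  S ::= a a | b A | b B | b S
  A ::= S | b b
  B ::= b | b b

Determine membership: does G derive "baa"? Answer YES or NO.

Convert to CNF:
  S -> T0 T0 | T1 A | T1 B | T1 S
  A -> T0 T0 | T1 A | T1 B | T1 S | T1 T1
  B -> T1 T1 | b
  T0 -> a
  T1 -> b

CYK table (by increasing span):
  T[0,0] 'b' = {B,T1}  orig:{B}
  T[1,1] 'a' = {T0}  orig:{}
  T[2,2] 'a' = {T0}  orig:{}
  T[0,1] 'ba' = ∅
  T[1,2] 'aa' = {A,S}
  T[0,2] 'baa' = {A,S}

S ∈ T[0,2] ⇒ YES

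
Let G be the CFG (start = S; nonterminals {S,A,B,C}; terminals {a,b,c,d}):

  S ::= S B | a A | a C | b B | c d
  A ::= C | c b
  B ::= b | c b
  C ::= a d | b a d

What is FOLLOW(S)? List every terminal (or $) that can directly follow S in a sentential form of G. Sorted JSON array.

FIRST iteration:
iter 1:
  A via A→c b: +{c}
  B via B→b: +{b}
  B via B→c b: +{c}
  C via C→a d: +{a}
  C via C→b a d: +{b}
  S via S→a A: +{a}
  S via S→b B: +{b}
  S via S→c d: +{c}
  S: {a,b,c}  A: {c}  B: {b,c}  C: {a,b}
iter 2:
  A via A→C: +{a,b}
  S: {a,b,c}  A: {a,b,c}  B: {b,c}  C: {a,b}
iter 3: (stable)
  S: {a,b,c}  A: {a,b,c}  B: {b,c}  C: {a,b}

Compute FOLLOW by fixpoint:
seed FOLLOW(S) with $
round 1:
  S→S B: FOLLOW(S) ⊇ FIRST(B) = {b,c}; new: +{b,c}
  S→S B: FOLLOW(B) ⊇ FOLLOW(S) ⊇ {$,b,c}; new: +{$,b,c}
  S→a A: FOLLOW(A) ⊇ FOLLOW(S) ⊇ {$,b,c}; new: +{$,b,c}
  S→a C: FOLLOW(C) ⊇ FOLLOW(S) ⊇ {$,b,c}; new: +{$,b,c}
  FOLLOW[S]={$,b,c}  FOLLOW[A]={$,b,c}  FOLLOW[B]={$,b,c}  FOLLOW[C]={$,b,c}
round 2: — fixpoint
  FOLLOW[S]={$,b,c}  FOLLOW[A]={$,b,c}  FOLLOW[B]={$,b,c}  FOLLOW[C]={$,b,c}

FOLLOW(S) = ["$", "b", "c"]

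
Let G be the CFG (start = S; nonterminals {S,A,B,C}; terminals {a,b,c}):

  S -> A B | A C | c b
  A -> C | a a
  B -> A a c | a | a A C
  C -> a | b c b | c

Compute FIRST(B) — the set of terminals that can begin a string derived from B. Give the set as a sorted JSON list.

FIRST iteration:
round 1:
  A via A→a a: +{a}
  B via B→A a c: +{a}
  C via C→a: +{a}
  C via C→b c b: +{b}
  C via C→c: +{c}
  S via S→A B: +{a}
  S via S→c b: +{c}
  FIRST[S]={a,c}  FIRST[A]={a}  FIRST[B]={a}  FIRST[C]={a,b,c}
round 2:
  A via A→C: +{b,c}
  B via B→A a c: +{b,c}
  S via S→A B: +{b}
  FIRST[S]={a,b,c}  FIRST[A]={a,b,c}  FIRST[B]={a,b,c}  FIRST[C]={a,b,c}
round 3: (no change)
  FIRST[S]={a,b,c}  FIRST[A]={a,b,c}  FIRST[B]={a,b,c}  FIRST[C]={a,b,c}

FIRST(B) = ["a", "b", "c"]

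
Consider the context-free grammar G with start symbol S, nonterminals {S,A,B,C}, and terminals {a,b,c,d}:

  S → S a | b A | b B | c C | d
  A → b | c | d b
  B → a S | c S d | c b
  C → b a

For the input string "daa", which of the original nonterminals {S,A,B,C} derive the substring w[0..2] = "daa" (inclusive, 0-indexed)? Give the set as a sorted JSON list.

Convert to CNF:
  S -> S T2 | T1 A | T1 B | T3 C | d
  A -> T0 T1 | b | c
  B -> T2 S | T3 T1 | T3 X4
  C -> T1 T2
  T0 -> d
  T1 -> b
  T2 -> a
  T3 -> c
  X4 -> S T0

Fill CYK table bottom-up, restricted to cells inside w[0..2]:
  T[0,0] 'd' = {S,T0}  orig:{S}
  T[1,1] 'a' = {T2}  orig:{}
  T[2,2] 'a' = {T2}  orig:{}
  T[0,1] 'da' = {S}
  T[1,2] 'aa' = ∅
  T[0,2] 'daa' = {S}

Original NTs in T[0,2] deriving "daa": ["S"]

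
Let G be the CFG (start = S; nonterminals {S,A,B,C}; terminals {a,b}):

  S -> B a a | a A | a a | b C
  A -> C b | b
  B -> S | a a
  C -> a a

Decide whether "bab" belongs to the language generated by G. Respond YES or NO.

CNF form of G:
  S -> B X3 | T0 C | T1 A | T1 T1
  A -> C T0 | b
  B -> B X2 | T0 C | T1 A | T1 T1
  C -> T1 T1
  T0 -> b
  T1 -> a
  X2 -> T1 T1
  X3 -> T1 T1

Fill CYK table bottom-up:
  [0..0]={A,T0}  "b"  orig:{A}
  [1..1]={T1}  "a"  orig:{}
  [2..2]={A,T0}  "b"  orig:{A}
  [0..1]=∅  "ba"
  [1..2]={B,S}  "ab"
  [0..2]=∅  "bab"

S ∉ T[0,2] ⇒ NO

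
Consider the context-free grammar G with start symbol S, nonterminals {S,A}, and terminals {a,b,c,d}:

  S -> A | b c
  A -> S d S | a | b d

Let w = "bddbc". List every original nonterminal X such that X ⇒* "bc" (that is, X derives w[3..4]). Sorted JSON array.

CNF form of G:
  S -> S X4 | T1 T0 | T1 T2 | a
  A -> S X3 | T1 T0 | a
  T0 -> d
  T1 -> b
  T2 -> c
  X3 -> T0 S
  X4 -> T0 S

Fill CYK table bottom-up, restricted to cells inside w[3..4]:
  cell(3,3) b: {T1}  orig:{}
  cell(4,4) c: {T2}  orig:{}
  cell(3,4) bc: {S}

Original NTs in T[3,4] deriving "bc": ["S"]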